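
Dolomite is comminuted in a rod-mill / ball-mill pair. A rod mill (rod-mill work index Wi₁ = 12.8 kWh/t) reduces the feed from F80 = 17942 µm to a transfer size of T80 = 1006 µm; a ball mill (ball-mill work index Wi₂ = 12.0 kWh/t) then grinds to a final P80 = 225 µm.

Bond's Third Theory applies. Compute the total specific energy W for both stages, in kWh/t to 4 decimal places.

W = 10·Wi·(P80^(-½) − F80^(-½))
Stage 1 (17942→1006 µm, Wi₁=12.8): W₁ = 10·12.8·(0.031528 − 0.007466) = 3.0800 kWh/t
Stage 2 (1006→225 µm, Wi₂=12.0): W₂ = 10·12.0·(0.066667 − 0.031528) = 4.2166 kWh/t
W = W₁ + W₂ = 3.0800 + 4.2166 = 7.2966 kWh/t

W = 7.2966 kWh/t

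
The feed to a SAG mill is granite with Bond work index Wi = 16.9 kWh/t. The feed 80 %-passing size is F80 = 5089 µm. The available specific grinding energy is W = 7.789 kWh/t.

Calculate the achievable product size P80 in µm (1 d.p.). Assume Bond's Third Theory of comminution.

P80 = 276.8 µm

Bond:  W = 10 Wi (1/√P − 1/√F)
P80^-0.5 = F80^-0.5 + W/(10 Wi)
  = 7.7890/(10·16.9) + 1/√5089 = 0.046089 + 0.014018 = 0.060107
P80 = (1/0.060107)² = 16.6371² = 276.79 µm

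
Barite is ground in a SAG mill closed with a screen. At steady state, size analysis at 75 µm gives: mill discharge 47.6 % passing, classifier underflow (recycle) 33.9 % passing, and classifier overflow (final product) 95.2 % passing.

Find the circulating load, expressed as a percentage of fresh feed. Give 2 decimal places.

CL = 347.45 %

Two-product formula at 75 µm:
d + r·d = r·u + o → r(d−u) = o−d
r = (95.2 − 47.6)/(47.6 − 33.9) = 47.6/13.7 = 3.4745
CL = 100·r = 347.45 %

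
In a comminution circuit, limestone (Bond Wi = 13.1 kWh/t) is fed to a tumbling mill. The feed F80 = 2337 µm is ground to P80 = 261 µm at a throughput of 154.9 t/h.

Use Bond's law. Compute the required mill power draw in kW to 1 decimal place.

W = 10 Wi (1/√P80 − 1/√F80)  [Bond]
W = 10·13.1·(1/√261 − 1/√2337) = 10·13.1·(0.041213) = 5.3989 kWh/t
Mill draw = 5.3989 × 154.9 = 836.3 kW

P = 836.3 kW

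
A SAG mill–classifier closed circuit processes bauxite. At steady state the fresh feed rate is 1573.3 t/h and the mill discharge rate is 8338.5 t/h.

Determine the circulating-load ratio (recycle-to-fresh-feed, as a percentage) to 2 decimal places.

CL = 430.00 %

Mill node: discharge = fresh + recycle.
R = M − F = 8338.5 − 1573.3 = 6765.2 t/h
CL = 100·R/F = 100·6765.2/1573.3 = 430.00 %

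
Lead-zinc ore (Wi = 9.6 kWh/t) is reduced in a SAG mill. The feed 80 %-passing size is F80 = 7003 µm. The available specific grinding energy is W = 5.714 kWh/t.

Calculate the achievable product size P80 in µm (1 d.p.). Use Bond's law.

P80 = 195.8 µm

Bond: W = 10·Wi·(1/√P80 − 1/√F80)
⇒ 1/√P80 = W/(10·Wi) + 1/√F80
  = 5.7140/(10·9.6) + 1/√7003 = 0.059521 + 0.011950 = 0.071471
P80 = (1/0.071471)² = 13.9918² = 195.77 µm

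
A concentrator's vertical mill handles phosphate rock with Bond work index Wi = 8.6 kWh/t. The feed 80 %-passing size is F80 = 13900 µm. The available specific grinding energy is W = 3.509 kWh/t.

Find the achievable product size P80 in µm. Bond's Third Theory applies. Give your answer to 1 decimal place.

Bond: W = 10·Wi·(1/√P80 − 1/√F80)
⇒ 1/√P80 = W/(10·Wi) + 1/√F80
  = 3.5090/(10·8.6) + 1/√13900 = 0.040802 + 0.008482 = 0.049284
P80 = (1/0.049284)² = 20.2905² = 411.70 µm

P80 = 411.7 µm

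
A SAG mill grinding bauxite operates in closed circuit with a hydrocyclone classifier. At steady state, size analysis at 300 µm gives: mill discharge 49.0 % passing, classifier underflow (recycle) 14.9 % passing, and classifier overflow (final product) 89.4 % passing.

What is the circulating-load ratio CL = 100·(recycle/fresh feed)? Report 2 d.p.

Classifier node, passing 300 µm:
(1+r)d = ru + o → r = (o−d)/(d−u)
r = (89.4 − 49.0)/(49.0 − 14.9) = 40.4/34.1 = 1.1848
CL = 100·r = 118.48 %

CL = 118.48 %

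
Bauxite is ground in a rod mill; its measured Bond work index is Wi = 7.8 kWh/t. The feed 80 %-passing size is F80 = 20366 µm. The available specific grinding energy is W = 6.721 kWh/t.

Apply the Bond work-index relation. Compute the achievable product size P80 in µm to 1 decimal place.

W = 10 Wi (1/√P80 − 1/√F80)  [Bond]
P80^-0.5 = F80^-0.5 + W/(10 Wi)
  = 6.7210/(10·7.8) + 1/√20366 = 0.086167 + 0.007007 = 0.093174
P80 = (1/0.093174)² = 10.7326² = 115.19 µm

P80 = 115.2 µm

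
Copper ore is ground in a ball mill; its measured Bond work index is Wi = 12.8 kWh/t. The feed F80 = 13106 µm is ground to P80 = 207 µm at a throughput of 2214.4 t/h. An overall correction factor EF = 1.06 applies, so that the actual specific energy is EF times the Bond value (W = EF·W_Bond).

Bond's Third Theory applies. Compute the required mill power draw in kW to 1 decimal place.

Bond:  W = 10 Wi (1/√P − 1/√F)
W = 10·12.8·(1/√207 − 1/√13106) = 10·12.8·(0.060770) = 7.7785 kWh/t
Corrected W = EF·W_Bond = 1.06·7.7785 = 8.2452 kWh/t
Power = W × throughput = 8.2452 kWh/t × 2214.4 t/h = 18258.3 kW

P = 18258.3 kW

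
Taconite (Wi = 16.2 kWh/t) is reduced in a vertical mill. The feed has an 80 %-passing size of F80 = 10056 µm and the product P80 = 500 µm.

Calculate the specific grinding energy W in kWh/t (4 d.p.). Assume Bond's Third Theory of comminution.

W = 10 Wi (P80^-0.5 − F80^-0.5)
1/√500 = 0.044721;  1/√10056 = 0.009972
W = 10·16.2·(0.044721 − 0.009972) = 5.6294 kWh/t

W = 5.6294 kWh/t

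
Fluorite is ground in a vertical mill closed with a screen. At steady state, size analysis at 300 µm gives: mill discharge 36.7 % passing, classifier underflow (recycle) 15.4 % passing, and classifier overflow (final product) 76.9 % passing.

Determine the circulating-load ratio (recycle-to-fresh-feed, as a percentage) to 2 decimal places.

Mass balance on the −300 µm fraction:
(1+r)d = ru + o → r = (o−d)/(d−u)
r = (76.9 − 36.7)/(36.7 − 15.4) = 40.2/21.3 = 1.8873
CL = 100·r = 188.73 %

CL = 188.73 %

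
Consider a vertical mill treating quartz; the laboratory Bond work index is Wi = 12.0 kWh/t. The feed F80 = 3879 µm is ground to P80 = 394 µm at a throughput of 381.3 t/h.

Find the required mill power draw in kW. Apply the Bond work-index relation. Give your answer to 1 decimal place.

P = 1570.5 kW

Bond:  W = 10 Wi (1/√P − 1/√F)
W = 10·12.0·(1/√394 − 1/√3879) = 10·12.0·(0.034323) = 4.1188 kWh/t
P = W·T = 4.1188·381.3 = 1570.5 kW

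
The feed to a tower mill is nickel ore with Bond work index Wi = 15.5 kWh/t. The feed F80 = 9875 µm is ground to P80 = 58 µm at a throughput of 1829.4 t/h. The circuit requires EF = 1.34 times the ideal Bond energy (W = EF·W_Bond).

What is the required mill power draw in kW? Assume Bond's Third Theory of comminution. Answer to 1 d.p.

P = 46068.4 kW

W = 10 Wi (1/√P80 − 1/√F80)  [Bond]
W = 10·15.5·(1/√58 − 1/√9875) = 10·15.5·(0.121243) = 18.7927 kWh/t
Apply correction: 18.7927 × 1.34 = 25.1822 kWh/t
Mill draw = 25.1822 × 1829.4 = 46068.4 kW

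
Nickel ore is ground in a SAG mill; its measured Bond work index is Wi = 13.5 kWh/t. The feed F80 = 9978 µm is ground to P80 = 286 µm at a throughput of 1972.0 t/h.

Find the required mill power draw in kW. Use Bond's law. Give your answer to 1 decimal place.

P = 13076.8 kW

W = 10·Wi·[P80^(−½) − F80^(−½)]
W = 10·13.5·(1/√286 − 1/√9978) = 10·13.5·(0.049120) = 6.6312 kWh/t
P = W·T = 6.6312·1972.0 = 13076.8 kW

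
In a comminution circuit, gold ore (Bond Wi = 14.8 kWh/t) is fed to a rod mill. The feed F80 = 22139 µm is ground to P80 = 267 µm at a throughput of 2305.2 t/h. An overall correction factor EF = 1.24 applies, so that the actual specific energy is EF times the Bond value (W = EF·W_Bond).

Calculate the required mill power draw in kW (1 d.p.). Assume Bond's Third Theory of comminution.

P = 23047.0 kW

W = 10 Wi / √P80 − 10 Wi / √F80
W = 10·14.8·(1/√267 − 1/√22139) = 10·14.8·(0.054478) = 8.0628 kWh/t
Apply correction: 8.0628 × 1.24 = 9.9978 kWh/t
Power = W × throughput = 9.9978 kWh/t × 2305.2 t/h = 23047.0 kW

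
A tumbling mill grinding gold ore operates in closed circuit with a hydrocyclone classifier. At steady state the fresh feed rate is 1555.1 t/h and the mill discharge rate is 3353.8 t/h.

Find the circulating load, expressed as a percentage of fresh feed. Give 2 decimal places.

CL = 115.66 %

Mill node: discharge = fresh + recycle.
R = M − F = 3353.8 − 1555.1 = 1798.7 t/h
CL = 100·R/F = 100·1798.7/1555.1 = 115.66 %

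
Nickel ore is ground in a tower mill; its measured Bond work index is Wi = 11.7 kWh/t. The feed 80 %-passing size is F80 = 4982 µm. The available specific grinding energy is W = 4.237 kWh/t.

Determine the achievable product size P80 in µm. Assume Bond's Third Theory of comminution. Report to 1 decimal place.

W_Bond = 10·Wi·(1/√P₈₀ − 1/√F₈₀)
P80^(−½) = W/(10 Wi) + F80^(−½)
  = 4.2370/(10·11.7) + 1/√4982 = 0.036214 + 0.014168 = 0.050381
P80 = (1/0.050381)² = 19.8486² = 393.97 µm

P80 = 394.0 µm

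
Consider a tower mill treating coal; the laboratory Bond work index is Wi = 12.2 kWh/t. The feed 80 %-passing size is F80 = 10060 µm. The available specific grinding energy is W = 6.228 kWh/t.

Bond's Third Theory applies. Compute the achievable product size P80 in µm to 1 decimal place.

W = 10 Wi (1/√P80 − 1/√F80)  [Bond]
P80^-0.5 = F80^-0.5 + W/(10 Wi)
  = 6.2280/(10·12.2) + 1/√10060 = 0.051049 + 0.009970 = 0.061019
P80 = (1/0.061019)² = 16.3883² = 268.57 µm

P80 = 268.6 µm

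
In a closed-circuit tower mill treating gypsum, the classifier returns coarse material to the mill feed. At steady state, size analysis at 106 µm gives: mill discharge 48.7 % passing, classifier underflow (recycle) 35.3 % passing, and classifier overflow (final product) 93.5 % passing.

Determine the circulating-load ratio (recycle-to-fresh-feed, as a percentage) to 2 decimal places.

CL = 334.33 %

Let r = R/F. Size balance at 106 µm:
r = (o − d)/(d − u)
r = (93.5 − 48.7)/(48.7 − 35.3) = 44.8/13.4 = 3.3433
CL = 100·r = 334.33 %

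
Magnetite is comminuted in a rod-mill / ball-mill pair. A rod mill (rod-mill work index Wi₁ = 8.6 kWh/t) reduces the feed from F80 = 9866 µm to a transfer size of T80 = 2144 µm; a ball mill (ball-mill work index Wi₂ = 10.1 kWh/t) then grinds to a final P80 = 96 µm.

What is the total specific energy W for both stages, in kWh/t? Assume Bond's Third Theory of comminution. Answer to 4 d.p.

W = 9.1185 kWh/t

W_Bond = 10·Wi·(1/√P₈₀ − 1/√F₈₀)
Stage 1 (9866→2144 µm, Wi₁=8.6): W₁ = 10·8.6·(0.021597 − 0.010068) = 0.9915 kWh/t
Stage 2 (2144→96 µm, Wi₂=10.1): W₂ = 10·10.1·(0.102062 − 0.021597) = 8.1270 kWh/t
W = W₁ + W₂ = 0.9915 + 8.1270 = 9.1185 kWh/t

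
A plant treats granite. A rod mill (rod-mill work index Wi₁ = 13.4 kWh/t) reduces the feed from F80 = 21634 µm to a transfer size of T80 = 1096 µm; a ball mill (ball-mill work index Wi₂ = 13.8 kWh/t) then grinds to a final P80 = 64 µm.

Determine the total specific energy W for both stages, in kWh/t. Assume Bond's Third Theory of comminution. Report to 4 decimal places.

W = 16.2181 kWh/t

W = 10·Wi·(P80^(-½) − F80^(-½))
Stage 1 (21634→1096 µm, Wi₁=13.4): W₁ = 10·13.4·(0.030206 − 0.006799) = 3.1366 kWh/t
Stage 2 (1096→64 µm, Wi₂=13.8): W₂ = 10·13.8·(0.125000 − 0.030206) = 13.0816 kWh/t
W = W₁ + W₂ = 3.1366 + 13.0816 = 16.2181 kWh/t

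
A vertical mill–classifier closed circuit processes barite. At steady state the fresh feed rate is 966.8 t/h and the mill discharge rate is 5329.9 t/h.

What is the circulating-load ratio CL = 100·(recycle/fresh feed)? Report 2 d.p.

CL = 451.29 %

Discharge = new feed + return, hence
R = M − F = 5329.9 − 966.8 = 4363.1 t/h
CL = 100·R/F = 100·4363.1/966.8 = 451.29 %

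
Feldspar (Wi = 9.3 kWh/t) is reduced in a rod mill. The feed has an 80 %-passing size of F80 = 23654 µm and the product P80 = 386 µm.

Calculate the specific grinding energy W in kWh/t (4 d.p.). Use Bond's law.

W = 4.1289 kWh/t

W = 10·Wi·[P80^(−½) − F80^(−½)]
1/√386 = 0.050899;  1/√23654 = 0.006502
W = 10·9.3·(0.050899 − 0.006502) = 4.1289 kWh/t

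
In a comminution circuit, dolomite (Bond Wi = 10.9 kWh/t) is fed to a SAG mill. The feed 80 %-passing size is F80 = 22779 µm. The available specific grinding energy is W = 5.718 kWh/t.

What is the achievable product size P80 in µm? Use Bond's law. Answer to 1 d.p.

P80 = 286.5 µm

W = 10·Wi·[P80^(−½) − F80^(−½)]
⇒ 1/√P80 = W/(10 Wi) + 1/√F80
  = 5.7180/(10·10.9) + 1/√22779 = 0.052459 + 0.006626 = 0.059084
P80 = (1/0.059084)² = 16.9249² = 286.45 µm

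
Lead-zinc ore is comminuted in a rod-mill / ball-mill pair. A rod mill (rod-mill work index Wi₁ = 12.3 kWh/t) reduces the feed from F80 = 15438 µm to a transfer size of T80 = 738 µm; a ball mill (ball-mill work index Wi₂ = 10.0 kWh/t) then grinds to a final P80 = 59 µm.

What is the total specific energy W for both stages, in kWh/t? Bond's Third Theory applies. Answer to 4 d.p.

Bond:  W = 10 Wi (1/√P − 1/√F)
Stage 1 (15438→738 µm, Wi₁=12.3): W₁ = 10·12.3·(0.036811 − 0.008048) = 3.5378 kWh/t
Stage 2 (738→59 µm, Wi₂=10.0): W₂ = 10·10.0·(0.130189 − 0.036811) = 9.3378 kWh/t
W = W₁ + W₂ = 3.5378 + 9.3378 = 12.8756 kWh/t

W = 12.8756 kWh/t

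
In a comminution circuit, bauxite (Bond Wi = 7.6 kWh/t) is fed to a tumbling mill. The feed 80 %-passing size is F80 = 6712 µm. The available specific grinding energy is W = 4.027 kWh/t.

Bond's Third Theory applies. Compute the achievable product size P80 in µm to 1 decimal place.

P80 = 235.3 µm

Bond:  W = 10 Wi (1/√P − 1/√F)
⇒ 1/√P80 = W/(10·Wi) + 1/√F80
  = 4.0270/(10·7.6) + 1/√6712 = 0.052987 + 0.012206 = 0.065193
P80 = (1/0.065193)² = 15.3391² = 235.29 µm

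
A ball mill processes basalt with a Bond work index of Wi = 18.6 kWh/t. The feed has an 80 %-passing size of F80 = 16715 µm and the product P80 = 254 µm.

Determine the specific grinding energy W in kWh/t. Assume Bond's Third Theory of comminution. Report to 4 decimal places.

W = 10.2320 kWh/t

W = 10·Wi·[P80^(−½) − F80^(−½)]
1/√254 = 0.062746;  1/√16715 = 0.007735
W = 10·18.6·(0.062746 − 0.007735) = 10.2320 kWh/t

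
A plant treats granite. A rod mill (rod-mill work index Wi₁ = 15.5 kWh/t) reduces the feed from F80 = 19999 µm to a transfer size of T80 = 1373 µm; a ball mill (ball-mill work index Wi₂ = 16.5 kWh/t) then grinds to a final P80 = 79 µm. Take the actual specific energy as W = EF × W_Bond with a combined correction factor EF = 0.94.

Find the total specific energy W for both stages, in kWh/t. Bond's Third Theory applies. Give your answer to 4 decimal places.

W = 10 Wi (1/√P80 − 1/√F80)  [Bond]
Stage 1 (19999→1373 µm, Wi₁=15.5): W₁ = 10·15.5·(0.026988 − 0.007071) = 3.0870 kWh/t
Stage 2 (1373→79 µm, Wi₂=16.5): W₂ = 10·16.5·(0.112509 − 0.026988) = 14.1110 kWh/t
W = W₁ + W₂ = 3.0870 + 14.1110 = 17.1980 kWh/t
W_actual = 0.94 × 17.1980 = 16.1661 kWh/t

W = 16.1661 kWh/t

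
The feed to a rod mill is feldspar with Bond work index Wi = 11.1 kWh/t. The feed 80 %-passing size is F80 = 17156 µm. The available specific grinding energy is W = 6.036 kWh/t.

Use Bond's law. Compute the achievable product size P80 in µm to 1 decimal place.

P80 = 260.0 µm

Bond: W = 10·Wi·(1/√P80 − 1/√F80)
1/√P80 = 1/√F80 + W/(10·Wi)
  = 6.0360/(10·11.1) + 1/√17156 = 0.054378 + 0.007635 = 0.062013
P80 = (1/0.062013)² = 16.1256² = 260.04 µm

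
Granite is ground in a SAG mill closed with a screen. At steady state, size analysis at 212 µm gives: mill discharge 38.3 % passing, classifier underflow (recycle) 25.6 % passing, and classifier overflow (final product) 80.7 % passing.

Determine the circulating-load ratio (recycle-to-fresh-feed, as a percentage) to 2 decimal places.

CL = 333.86 %

Let r = R/F. Size balance at 212 µm:
(1+r)d = ru + o → r = (o−d)/(d−u)
r = (80.7 − 38.3)/(38.3 − 25.6) = 42.4/12.7 = 3.3386
CL = 100·r = 333.86 %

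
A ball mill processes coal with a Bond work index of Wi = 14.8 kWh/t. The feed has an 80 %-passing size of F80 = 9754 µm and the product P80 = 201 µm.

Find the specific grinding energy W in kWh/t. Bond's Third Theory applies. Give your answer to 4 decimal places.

W = 10·Wi·[P80^(−½) − F80^(−½)]
1/√201 = 0.070535;  1/√9754 = 0.010125
W = 10·14.8·(0.070535 − 0.010125) = 8.9406 kWh/t

W = 8.9406 kWh/t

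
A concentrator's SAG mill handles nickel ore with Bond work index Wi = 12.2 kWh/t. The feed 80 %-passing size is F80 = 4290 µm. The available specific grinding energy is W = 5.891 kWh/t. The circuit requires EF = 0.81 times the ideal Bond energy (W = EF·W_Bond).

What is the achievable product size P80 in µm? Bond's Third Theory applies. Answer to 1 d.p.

P80 = 178.3 µm

W = 10 Wi (P80^-0.5 − F80^-0.5)
W_Bond = W / EF = 5.891 / 0.81 = 7.2728 kWh/t
⇒ 1/√P80 = W_Bond/(10·Wi) + 1/√F80
  = 7.2728/(10·12.2) + 1/√4290 = 0.059613 + 0.015268 = 0.074881
P80 = (1/0.074881)² = 13.3545² = 178.34 µm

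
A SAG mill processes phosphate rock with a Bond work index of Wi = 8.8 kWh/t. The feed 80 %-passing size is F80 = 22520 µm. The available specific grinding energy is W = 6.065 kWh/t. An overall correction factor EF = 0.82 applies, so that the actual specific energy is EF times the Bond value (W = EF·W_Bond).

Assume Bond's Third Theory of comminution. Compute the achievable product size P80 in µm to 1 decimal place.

Bond: W = 10·Wi·(1/√P80 − 1/√F80)
W_Bond = W / EF = 6.065 / 0.82 = 7.3963 kWh/t
P80^(−½) = W_Bond/(10 Wi) + F80^(−½)
  = 7.3963/(10·8.8) + 1/√22520 = 0.084049 + 0.006664 = 0.090713
P80 = (1/0.090713)² = 11.0238² = 121.52 µm

P80 = 121.5 µm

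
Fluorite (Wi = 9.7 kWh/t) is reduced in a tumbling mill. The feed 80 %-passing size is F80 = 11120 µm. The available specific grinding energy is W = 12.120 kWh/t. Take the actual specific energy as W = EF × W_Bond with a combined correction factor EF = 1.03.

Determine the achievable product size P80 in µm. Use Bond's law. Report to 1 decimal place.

P80 = 58.5 µm

Bond:  W = 10 Wi (1/√P − 1/√F)
W_Bond = W / EF = 12.120 / 1.03 = 11.7670 kWh/t
1/√P80 = 1/√F80 + W_Bond/(10·Wi)
  = 11.7670/(10·9.7) + 1/√11120 = 0.121309 + 0.009483 = 0.130792
P80 = (1/0.130792)² = 7.6457² = 58.46 µm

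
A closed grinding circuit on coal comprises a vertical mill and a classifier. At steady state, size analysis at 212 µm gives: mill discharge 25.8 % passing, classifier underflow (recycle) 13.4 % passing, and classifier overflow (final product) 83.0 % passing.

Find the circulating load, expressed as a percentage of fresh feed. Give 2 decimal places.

CL = 461.29 %

Classifier node, passing 212 µm:
r = (o − d)/(d − u)
r = (83.0 − 25.8)/(25.8 − 13.4) = 57.2/12.4 = 4.6129
CL = 100·r = 461.29 %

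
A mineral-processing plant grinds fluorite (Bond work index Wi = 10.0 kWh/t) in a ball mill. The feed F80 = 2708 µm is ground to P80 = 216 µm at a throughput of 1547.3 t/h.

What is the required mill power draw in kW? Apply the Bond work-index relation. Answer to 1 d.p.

W_Bond = 10·Wi·(1/√P₈₀ − 1/√F₈₀)
W = 10·10.0·(1/√216 − 1/√2708) = 10·10.0·(0.048825) = 4.8825 kWh/t
Mill draw = 4.8825 × 1547.3 = 7554.7 kW

P = 7554.7 kW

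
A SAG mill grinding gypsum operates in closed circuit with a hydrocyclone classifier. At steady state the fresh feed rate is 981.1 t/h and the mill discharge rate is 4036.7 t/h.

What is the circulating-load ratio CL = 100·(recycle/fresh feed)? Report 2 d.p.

Mill node: discharge = fresh + recycle.
R = M − F = 4036.7 − 981.1 = 3055.6 t/h
CL = 100·R/F = 100·3055.6/981.1 = 311.45 %

CL = 311.45 %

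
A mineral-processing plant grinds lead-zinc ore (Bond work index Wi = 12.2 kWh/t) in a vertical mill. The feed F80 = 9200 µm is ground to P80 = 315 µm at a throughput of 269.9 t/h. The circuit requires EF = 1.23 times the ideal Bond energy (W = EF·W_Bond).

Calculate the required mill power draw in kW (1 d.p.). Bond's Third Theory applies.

W = 10 Wi (P80^-0.5 − F80^-0.5)
W = 10·12.2·(1/√315 − 1/√9200) = 10·12.2·(0.045918) = 5.6020 kWh/t
With EF = 1.23: W = 5.6020·1.23 = 6.8904 kWh/t
P = W·T = 6.8904·269.9 = 1859.7 kW

P = 1859.7 kW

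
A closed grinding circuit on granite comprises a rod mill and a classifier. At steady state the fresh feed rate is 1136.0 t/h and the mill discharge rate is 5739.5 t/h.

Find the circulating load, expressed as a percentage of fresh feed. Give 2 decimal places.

CL = 405.24 %

Mill node: discharge = fresh + recycle.
R = M − F = 5739.5 − 1136.0 = 4603.5 t/h
CL = 100·R/F = 100·4603.5/1136.0 = 405.24 %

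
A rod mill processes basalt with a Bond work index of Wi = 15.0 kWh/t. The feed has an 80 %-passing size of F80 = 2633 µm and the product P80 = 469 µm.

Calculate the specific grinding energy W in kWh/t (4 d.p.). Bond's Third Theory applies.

Bond: W = 10·Wi·(1/√P80 − 1/√F80)
1/√469 = 0.046176;  1/√2633 = 0.019488
W = 10·15.0·(0.046176 − 0.019488) = 4.0031 kWh/t

W = 4.0031 kWh/t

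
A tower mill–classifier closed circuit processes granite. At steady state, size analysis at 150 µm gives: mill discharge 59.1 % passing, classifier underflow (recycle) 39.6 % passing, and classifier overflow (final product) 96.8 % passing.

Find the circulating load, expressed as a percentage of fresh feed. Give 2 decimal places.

CL = 193.33 %

Balance %-passing 150 µm (r = R/F):
Fd + Rd = Ru + Fo ⇒ R/F = (o−d)/(d−u)
r = (96.8 − 59.1)/(59.1 − 39.6) = 37.7/19.5 = 1.9333
CL = 100·r = 193.33 %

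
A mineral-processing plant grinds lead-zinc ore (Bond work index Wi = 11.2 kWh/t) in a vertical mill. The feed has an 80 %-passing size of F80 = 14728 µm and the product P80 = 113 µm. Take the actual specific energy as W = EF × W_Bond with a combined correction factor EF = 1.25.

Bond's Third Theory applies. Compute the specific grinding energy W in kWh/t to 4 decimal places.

W = 12.0165 kWh/t

W = 10·Wi·[P80^(−½) − F80^(−½)]
1/√113 = 0.094072;  1/√14728 = 0.008240
W = 10·11.2·(0.094072 − 0.008240) = 9.6132 kWh/t
Corrected W = EF·W_Bond = 1.25·9.6132 = 12.0165 kWh/t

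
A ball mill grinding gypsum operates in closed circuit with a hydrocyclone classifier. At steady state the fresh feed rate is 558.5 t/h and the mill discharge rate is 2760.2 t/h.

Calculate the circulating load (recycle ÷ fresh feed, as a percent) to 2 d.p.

Discharge = new feed + return, hence
R = M − F = 2760.2 − 558.5 = 2201.7 t/h
CL = 100·R/F = 100·2201.7/558.5 = 394.22 %

CL = 394.22 %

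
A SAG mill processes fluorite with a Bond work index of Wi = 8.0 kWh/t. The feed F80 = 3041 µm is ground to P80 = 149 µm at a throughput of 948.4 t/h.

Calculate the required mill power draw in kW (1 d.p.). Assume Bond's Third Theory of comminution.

P = 4839.8 kW

W = 10 Wi / √P80 − 10 Wi / √F80
W = 10·8.0·(1/√149 − 1/√3041) = 10·8.0·(0.063789) = 5.1031 kWh/t
Power = W × throughput = 5.1031 kWh/t × 948.4 t/h = 4839.8 kW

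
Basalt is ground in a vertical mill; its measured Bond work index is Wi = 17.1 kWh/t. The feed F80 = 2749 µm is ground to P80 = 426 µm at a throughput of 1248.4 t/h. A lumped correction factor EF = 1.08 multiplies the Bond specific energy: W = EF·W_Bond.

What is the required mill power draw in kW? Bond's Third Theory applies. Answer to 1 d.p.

W = 10 Wi (P80^-0.5 − F80^-0.5)
W = 10·17.1·(1/√426 − 1/√2749) = 10·17.1·(0.029377) = 5.0235 kWh/t
Apply correction: 5.0235 × 1.08 = 5.4254 kWh/t
Mill draw = 5.4254 × 1248.4 = 6773.1 kW

P = 6773.1 kW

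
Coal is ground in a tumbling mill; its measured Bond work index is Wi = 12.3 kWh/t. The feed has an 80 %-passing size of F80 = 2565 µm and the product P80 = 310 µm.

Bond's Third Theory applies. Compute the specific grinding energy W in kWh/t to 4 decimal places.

W = 10·Wi·(P80^(-½) − F80^(-½))
1/√310 = 0.056796;  1/√2565 = 0.019745
W = 10·12.3·(0.056796 − 0.019745) = 4.5573 kWh/t

W = 4.5573 kWh/t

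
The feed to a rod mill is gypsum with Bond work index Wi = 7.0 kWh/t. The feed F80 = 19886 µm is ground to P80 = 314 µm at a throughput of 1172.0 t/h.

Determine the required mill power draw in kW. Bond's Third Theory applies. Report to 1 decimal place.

Bond:  W = 10 Wi (1/√P − 1/√F)
W = 10·7.0·(1/√314 − 1/√19886) = 10·7.0·(0.049342) = 3.4539 kWh/t
P_mill = W·ṁ = 3.4539·1172.0 = 4048.0 kW

P = 4048.0 kW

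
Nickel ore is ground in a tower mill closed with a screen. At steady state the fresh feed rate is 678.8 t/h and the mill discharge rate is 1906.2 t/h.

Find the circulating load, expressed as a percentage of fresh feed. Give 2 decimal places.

CL = 180.82 %

Steady state: M = F + R.
R = M − F = 1906.2 − 678.8 = 1227.4 t/h
CL = 100·R/F = 100·1227.4/678.8 = 180.82 %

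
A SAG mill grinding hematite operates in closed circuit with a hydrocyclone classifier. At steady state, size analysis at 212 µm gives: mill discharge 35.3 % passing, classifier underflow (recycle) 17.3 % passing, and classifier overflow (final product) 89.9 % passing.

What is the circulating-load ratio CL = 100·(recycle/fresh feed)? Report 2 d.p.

Mass balance on the −212 µm fraction:
(1+r)·d = r·u + o ⇒ r = (o−d)/(d−u)
r = (89.9 − 35.3)/(35.3 − 17.3) = 54.6/18.0 = 3.0333
CL = 100·r = 303.33 %

CL = 303.33 %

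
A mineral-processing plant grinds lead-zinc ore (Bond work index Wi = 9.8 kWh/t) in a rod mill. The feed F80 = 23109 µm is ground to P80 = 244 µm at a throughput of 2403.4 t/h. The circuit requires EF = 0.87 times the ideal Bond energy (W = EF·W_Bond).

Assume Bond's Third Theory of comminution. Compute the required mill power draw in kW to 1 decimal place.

P = 11770.3 kW

W = 10 Wi (1/√P80 − 1/√F80)  [Bond]
W = 10·9.8·(1/√244 − 1/√23109) = 10·9.8·(0.057440) = 5.6291 kWh/t
W_actual = 0.87 × 5.6291 = 4.8974 kWh/t
Mill draw = 4.8974 × 2403.4 = 11770.3 kW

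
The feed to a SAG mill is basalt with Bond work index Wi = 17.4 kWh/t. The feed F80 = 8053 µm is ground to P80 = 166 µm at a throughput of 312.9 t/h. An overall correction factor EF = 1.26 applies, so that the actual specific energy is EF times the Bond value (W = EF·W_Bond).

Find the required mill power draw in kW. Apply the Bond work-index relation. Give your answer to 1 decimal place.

P = 4560.0 kW

Bond: W = 10·Wi·(1/√P80 − 1/√F80)
W = 10·17.4·(1/√166 − 1/√8053) = 10·17.4·(0.066472) = 11.5661 kWh/t
With EF = 1.26: W = 11.5661·1.26 = 14.5732 kWh/t
P = W·T = 14.5732·312.9 = 4560.0 kW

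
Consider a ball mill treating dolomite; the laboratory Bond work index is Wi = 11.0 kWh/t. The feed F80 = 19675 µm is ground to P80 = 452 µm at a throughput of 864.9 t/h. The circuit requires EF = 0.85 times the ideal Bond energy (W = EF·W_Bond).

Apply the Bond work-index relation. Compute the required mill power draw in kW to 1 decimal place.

W = 10·Wi·(P80^(-½) − F80^(-½))
W = 10·11.0·(1/√452 − 1/√19675) = 10·11.0·(0.039907) = 4.3897 kWh/t
Corrected W = EF·W_Bond = 0.85·4.3897 = 3.7313 kWh/t
Mill draw = 3.7313 × 864.9 = 3227.2 kW

P = 3227.2 kW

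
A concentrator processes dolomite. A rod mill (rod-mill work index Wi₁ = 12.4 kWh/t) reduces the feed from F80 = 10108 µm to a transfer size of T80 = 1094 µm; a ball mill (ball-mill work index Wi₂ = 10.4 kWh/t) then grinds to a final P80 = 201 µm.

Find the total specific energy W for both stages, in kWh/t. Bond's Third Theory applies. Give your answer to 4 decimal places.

W = 10 Wi / √P80 − 10 Wi / √F80
Stage 1 (10108→1094 µm, Wi₁=12.4): W₁ = 10·12.4·(0.030234 − 0.009946) = 2.5156 kWh/t
Stage 2 (1094→201 µm, Wi₂=10.4): W₂ = 10·10.4·(0.070535 − 0.030234) = 4.1913 kWh/t
W = W₁ + W₂ = 2.5156 + 4.1913 = 6.7069 kWh/t

W = 6.7069 kWh/t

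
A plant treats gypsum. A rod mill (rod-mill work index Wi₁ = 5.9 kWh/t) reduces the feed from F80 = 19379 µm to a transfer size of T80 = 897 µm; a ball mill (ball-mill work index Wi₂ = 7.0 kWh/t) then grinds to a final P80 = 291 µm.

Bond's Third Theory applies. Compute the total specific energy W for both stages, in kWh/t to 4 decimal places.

W = 10·Wi·[P80^(−½) − F80^(−½)]
Stage 1 (19379→897 µm, Wi₁=5.9): W₁ = 10·5.9·(0.033389 − 0.007183) = 1.5461 kWh/t
Stage 2 (897→291 µm, Wi₂=7.0): W₂ = 10·7.0·(0.058621 − 0.033389) = 1.7662 kWh/t
W = W₁ + W₂ = 1.5461 + 1.7662 = 3.3124 kWh/t

W = 3.3124 kWh/t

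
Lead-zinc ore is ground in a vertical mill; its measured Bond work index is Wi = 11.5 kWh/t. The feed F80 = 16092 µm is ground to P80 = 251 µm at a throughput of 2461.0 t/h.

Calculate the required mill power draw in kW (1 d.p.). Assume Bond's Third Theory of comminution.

P = 15632.7 kW

Bond:  W = 10 Wi (1/√P − 1/√F)
W = 10·11.5·(1/√251 − 1/√16092) = 10·11.5·(0.055236) = 6.3522 kWh/t
Mill draw = 6.3522 × 2461.0 = 15632.7 kW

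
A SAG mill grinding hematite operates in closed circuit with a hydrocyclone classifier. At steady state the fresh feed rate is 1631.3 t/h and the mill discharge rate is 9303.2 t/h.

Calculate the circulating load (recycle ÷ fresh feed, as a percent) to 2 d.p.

CL = 470.29 %

Mill node: discharge = fresh + recycle.
R = M − F = 9303.2 − 1631.3 = 7671.9 t/h
CL = 100·R/F = 100·7671.9/1631.3 = 470.29 %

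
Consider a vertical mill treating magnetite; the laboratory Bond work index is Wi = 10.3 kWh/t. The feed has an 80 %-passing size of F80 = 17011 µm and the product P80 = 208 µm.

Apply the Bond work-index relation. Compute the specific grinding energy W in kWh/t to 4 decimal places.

W = 6.3520 kWh/t

W = 10 Wi (P80^-0.5 − F80^-0.5)
1/√208 = 0.069338;  1/√17011 = 0.007667
W = 10·10.3·(0.069338 − 0.007667) = 6.3520 kWh/t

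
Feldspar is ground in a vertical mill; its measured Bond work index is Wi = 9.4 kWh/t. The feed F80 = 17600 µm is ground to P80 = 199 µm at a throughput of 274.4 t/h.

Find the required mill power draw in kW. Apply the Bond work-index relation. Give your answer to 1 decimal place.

W = 10 Wi (P80^-0.5 − F80^-0.5)
W = 10·9.4·(1/√199 − 1/√17600) = 10·9.4·(0.063350) = 5.9549 kWh/t
P = W·T = 5.9549·274.4 = 1634.0 kW

P = 1634.0 kW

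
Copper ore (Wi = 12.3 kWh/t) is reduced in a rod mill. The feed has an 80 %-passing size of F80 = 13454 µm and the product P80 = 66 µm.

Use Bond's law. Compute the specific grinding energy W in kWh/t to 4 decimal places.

W = 10·Wi·[P80^(−½) − F80^(−½)]
1/√66 = 0.123091;  1/√13454 = 0.008621
W = 10·12.3·(0.123091 − 0.008621) = 14.0798 kWh/t

W = 14.0798 kWh/t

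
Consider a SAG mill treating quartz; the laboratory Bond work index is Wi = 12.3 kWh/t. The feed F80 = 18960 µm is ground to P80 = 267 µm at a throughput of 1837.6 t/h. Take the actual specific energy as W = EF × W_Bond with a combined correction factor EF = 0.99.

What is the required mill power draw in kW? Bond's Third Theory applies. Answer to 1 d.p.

P = 12069.1 kW

W = 10 Wi (1/√P80 − 1/√F80)  [Bond]
W = 10·12.3·(1/√267 − 1/√18960) = 10·12.3·(0.053937) = 6.6342 kWh/t
Apply correction: 6.6342 × 0.99 = 6.5679 kWh/t
Mill draw = 6.5679 × 1837.6 = 12069.1 kW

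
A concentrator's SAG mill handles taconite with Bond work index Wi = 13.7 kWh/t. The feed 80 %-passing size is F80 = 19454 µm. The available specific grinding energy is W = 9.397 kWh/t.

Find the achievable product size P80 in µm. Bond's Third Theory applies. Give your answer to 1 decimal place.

P80 = 174.2 µm

W_Bond = 10·Wi·(1/√P₈₀ − 1/√F₈₀)
1/√P80 = 1/√F80 + W/(10·Wi)
  = 9.3970/(10·13.7) + 1/√19454 = 0.068591 + 0.007170 = 0.075761
P80 = (1/0.075761)² = 13.1994² = 174.22 µm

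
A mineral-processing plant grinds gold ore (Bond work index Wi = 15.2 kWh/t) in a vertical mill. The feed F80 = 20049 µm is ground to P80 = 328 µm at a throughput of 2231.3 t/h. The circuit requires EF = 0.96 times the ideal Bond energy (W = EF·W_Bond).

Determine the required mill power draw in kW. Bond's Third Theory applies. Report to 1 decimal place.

P = 15678.3 kW

W = 10 Wi (1/√P80 − 1/√F80)  [Bond]
W = 10·15.2·(1/√328 − 1/√20049) = 10·15.2·(0.048153) = 7.3193 kWh/t
Corrected W = EF·W_Bond = 0.96·7.3193 = 7.0265 kWh/t
P = W·T = 7.0265·2231.3 = 15678.3 kW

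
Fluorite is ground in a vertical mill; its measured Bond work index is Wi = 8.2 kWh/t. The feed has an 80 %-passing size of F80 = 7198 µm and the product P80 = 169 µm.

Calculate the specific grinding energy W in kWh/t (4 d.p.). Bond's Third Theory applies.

W_Bond = 10·Wi·(1/√P₈₀ − 1/√F₈₀)
1/√169 = 0.076923;  1/√7198 = 0.011787
W = 10·8.2·(0.076923 − 0.011787) = 5.3412 kWh/t

W = 5.3412 kWh/t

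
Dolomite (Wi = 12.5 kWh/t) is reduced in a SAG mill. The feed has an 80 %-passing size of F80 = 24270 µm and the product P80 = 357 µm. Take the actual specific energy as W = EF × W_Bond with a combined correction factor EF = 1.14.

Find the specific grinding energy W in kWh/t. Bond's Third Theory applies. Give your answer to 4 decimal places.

Bond: W = 10·Wi·(1/√P80 − 1/√F80)
1/√357 = 0.052926;  1/√24270 = 0.006419
W = 10·12.5·(0.052926 − 0.006419) = 5.8133 kWh/t
Apply correction: 5.8133 × 1.14 = 6.6272 kWh/t

W = 6.6272 kWh/t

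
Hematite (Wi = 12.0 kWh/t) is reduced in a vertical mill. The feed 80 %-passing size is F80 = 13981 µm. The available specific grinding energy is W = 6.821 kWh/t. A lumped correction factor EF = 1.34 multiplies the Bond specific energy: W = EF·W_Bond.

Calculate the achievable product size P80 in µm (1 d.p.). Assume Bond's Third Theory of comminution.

P80 = 386.3 µm

W_Bond = 10·Wi·(1/√P₈₀ − 1/√F₈₀)
W_Bond = W / EF = 6.821 / 1.34 = 5.0903 kWh/t
1/√P80 = 1/√F80 + W_Bond/(10·Wi)
  = 5.0903/(10·12.0) + 1/√13981 = 0.042419 + 0.008457 = 0.050876
P80 = (1/0.050876)² = 19.6555² = 386.34 µm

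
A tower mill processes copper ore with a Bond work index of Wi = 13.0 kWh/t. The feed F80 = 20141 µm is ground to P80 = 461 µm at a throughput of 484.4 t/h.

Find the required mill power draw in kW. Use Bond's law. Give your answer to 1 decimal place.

P = 2489.2 kW

W = 10·Wi·[P80^(−½) − F80^(−½)]
W = 10·13.0·(1/√461 − 1/√20141) = 10·13.0·(0.039528) = 5.1387 kWh/t
P_mill = W·ṁ = 5.1387·484.4 = 2489.2 kW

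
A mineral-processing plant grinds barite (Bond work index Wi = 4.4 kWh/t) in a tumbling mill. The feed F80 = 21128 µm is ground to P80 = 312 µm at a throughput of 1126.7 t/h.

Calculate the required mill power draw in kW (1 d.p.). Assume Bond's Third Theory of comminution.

W = 10 Wi (P80^-0.5 − F80^-0.5)
W = 10·4.4·(1/√312 − 1/√21128) = 10·4.4·(0.049734) = 2.1883 kWh/t
P = W·T = 2.1883·1126.7 = 2465.6 kW

P = 2465.6 kW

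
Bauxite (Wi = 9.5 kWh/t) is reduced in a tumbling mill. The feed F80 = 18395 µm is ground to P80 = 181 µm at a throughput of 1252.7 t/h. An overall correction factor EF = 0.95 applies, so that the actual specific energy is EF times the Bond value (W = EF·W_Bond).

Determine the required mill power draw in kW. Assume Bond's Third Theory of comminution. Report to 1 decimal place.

P = 7569.8 kW

W = 10 Wi / √P80 − 10 Wi / √F80
W = 10·9.5·(1/√181 − 1/√18395) = 10·9.5·(0.066956) = 6.3608 kWh/t
With EF = 0.95: W = 6.3608·0.95 = 6.0428 kWh/t
P = W·T = 6.0428·1252.7 = 7569.8 kW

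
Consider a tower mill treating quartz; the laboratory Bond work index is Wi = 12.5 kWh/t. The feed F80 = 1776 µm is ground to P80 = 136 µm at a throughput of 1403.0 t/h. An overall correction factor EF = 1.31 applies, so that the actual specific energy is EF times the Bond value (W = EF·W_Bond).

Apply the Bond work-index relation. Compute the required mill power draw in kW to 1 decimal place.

W = 10·Wi·[P80^(−½) − F80^(−½)]
W = 10·12.5·(1/√136 − 1/√1776) = 10·12.5·(0.062020) = 7.7525 kWh/t
With EF = 1.31: W = 7.7525·1.31 = 10.1558 kWh/t
P = W·T = 10.1558·1403.0 = 14248.6 kW

P = 14248.6 kW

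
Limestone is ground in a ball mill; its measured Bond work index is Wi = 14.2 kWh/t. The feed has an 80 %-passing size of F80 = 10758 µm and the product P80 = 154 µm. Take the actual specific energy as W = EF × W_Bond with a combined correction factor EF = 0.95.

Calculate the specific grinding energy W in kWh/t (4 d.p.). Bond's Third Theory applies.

W = 9.5699 kWh/t

W = 10·Wi·(P80^(-½) − F80^(-½))
1/√154 = 0.080582;  1/√10758 = 0.009641
W = 10·14.2·(0.080582 − 0.009641) = 10.0736 kWh/t
Corrected W = EF·W_Bond = 0.95·10.0736 = 9.5699 kWh/t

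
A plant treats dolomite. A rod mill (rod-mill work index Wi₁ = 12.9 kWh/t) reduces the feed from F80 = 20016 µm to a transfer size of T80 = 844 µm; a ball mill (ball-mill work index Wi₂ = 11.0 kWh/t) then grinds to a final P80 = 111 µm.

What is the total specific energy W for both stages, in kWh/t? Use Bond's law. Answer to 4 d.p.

W = 10.1829 kWh/t

W = 10·Wi·(P80^(-½) − F80^(-½))
Stage 1 (20016→844 µm, Wi₁=12.9): W₁ = 10·12.9·(0.034421 − 0.007068) = 3.5286 kWh/t
Stage 2 (844→111 µm, Wi₂=11.0): W₂ = 10·11.0·(0.094916 − 0.034421) = 6.6544 kWh/t
W = W₁ + W₂ = 3.5286 + 6.6544 = 10.1829 kWh/t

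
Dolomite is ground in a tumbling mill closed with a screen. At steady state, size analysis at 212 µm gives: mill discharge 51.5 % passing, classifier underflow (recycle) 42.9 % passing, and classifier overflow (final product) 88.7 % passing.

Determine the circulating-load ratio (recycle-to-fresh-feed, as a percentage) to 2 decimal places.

CL = 432.56 %

Balance %-passing 212 µm (r = R/F):
Fd + Rd = Ru + Fo ⇒ R/F = (o−d)/(d−u)
r = (88.7 − 51.5)/(51.5 − 42.9) = 37.2/8.6 = 4.3256
CL = 100·r = 432.56 %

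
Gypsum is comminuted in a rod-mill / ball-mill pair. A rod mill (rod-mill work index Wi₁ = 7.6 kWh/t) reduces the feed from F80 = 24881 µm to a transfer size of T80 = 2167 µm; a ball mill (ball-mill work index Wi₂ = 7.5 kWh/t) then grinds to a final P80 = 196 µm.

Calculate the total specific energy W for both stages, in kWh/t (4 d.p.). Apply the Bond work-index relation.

W = 10 Wi (P80^-0.5 − F80^-0.5)
Stage 1 (24881→2167 µm, Wi₁=7.6): W₁ = 10·7.6·(0.021482 − 0.006340) = 1.1508 kWh/t
Stage 2 (2167→196 µm, Wi₂=7.5): W₂ = 10·7.5·(0.071429 − 0.021482) = 3.7460 kWh/t
W = W₁ + W₂ = 1.1508 + 3.7460 = 4.8968 kWh/t

W = 4.8968 kWh/t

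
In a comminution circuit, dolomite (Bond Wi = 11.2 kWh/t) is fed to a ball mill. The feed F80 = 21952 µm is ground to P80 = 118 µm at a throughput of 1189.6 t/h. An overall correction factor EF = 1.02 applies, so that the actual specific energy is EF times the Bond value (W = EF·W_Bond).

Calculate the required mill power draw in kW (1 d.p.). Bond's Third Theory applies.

P = 11593.4 kW

W = 10·Wi·(P80^(-½) − F80^(-½))
W = 10·11.2·(1/√118 − 1/√21952) = 10·11.2·(0.085308) = 9.5545 kWh/t
W_actual = 1.02 × 9.5545 = 9.7456 kWh/t
Power = W × throughput = 9.7456 kWh/t × 1189.6 t/h = 11593.4 kW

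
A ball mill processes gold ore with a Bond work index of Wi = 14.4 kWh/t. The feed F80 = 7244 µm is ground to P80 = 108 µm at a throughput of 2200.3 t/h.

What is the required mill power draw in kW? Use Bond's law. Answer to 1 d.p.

Bond:  W = 10 Wi (1/√P − 1/√F)
W = 10·14.4·(1/√108 − 1/√7244) = 10·14.4·(0.084476) = 12.1645 kWh/t
Mill draw = 12.1645 × 2200.3 = 26765.6 kW

P = 26765.6 kW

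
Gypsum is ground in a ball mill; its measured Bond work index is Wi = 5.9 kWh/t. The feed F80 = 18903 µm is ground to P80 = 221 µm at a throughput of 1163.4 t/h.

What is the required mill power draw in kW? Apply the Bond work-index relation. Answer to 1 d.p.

W = 10 Wi / √P80 − 10 Wi / √F80
W = 10·5.9·(1/√221 − 1/√18903) = 10·5.9·(0.059994) = 3.5396 kWh/t
Power = W × throughput = 3.5396 kWh/t × 1163.4 t/h = 4118.0 kW

P = 4118.0 kW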